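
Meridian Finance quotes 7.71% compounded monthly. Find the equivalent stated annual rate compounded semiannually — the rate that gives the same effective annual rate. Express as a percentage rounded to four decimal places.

EAR = (1 + 0.0771/12)^12 − 1 = 0.079884.
Solve (1 + r/2)^2 = 1.079884: r/2 = 1.079884^(1/2) − 1 = 0.039175, so r = 0.078349 = 7.8349%.

7.8349%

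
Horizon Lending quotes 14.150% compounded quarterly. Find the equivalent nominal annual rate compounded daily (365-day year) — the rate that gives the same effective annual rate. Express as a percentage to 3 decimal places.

EAR = (1 + 0.14150/4)^4 − 1 = 0.149187.
Solve (1 + r/365)^365 = 1.149187: r/365 = 1.149187^(1/365) − 1 = 0.000381, so r = 0.139081 = 13.908%.

13.908%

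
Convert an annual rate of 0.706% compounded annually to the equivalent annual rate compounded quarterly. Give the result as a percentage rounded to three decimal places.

Compounded annually, EAR = nominal = 0.007060.
Solve (1 + r/4)^4 = 1.007060: r/4 = 1.007060^(1/4) − 1 = 0.001760, so r = 0.007041 = 0.704%.

0.704%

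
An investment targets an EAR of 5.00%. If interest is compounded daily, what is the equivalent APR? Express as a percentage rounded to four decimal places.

(1 + r/365)^365 − 1 = 0.0500, so 1 + r/365 = 1.0500^(1/365).
r/365 = 0.000134, so r = 0.048793 = 4.8793%.

4.8793%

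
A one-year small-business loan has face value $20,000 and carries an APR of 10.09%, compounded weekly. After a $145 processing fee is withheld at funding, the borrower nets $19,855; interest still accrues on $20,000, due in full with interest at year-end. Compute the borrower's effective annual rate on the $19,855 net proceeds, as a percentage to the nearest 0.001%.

11.414%

Amount owed after one year: 20,000 × (1 + 0.1009/52)^52 = 20,000 × 1.106058 = $22,121.16.
Effective rate on net proceeds: 22,121.16 / 19,855 − 1 = 0.114135 = 11.414%.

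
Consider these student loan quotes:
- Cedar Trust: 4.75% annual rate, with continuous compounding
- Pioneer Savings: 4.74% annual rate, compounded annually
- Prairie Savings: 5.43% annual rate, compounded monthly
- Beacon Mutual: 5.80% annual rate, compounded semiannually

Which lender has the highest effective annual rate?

Cedar Trust: e^0.0475 − 1 = 4.865%
Pioneer Savings: compounded annually, EAR = 4.740%
Prairie Savings: (1 + 0.0543/12)^12 − 1 = 5.567%
Beacon Mutual: (1 + 0.0580/2)^2 − 1 = 5.884%
The highest effective annual rate is Beacon Mutual at 5.884%.

Beacon Mutual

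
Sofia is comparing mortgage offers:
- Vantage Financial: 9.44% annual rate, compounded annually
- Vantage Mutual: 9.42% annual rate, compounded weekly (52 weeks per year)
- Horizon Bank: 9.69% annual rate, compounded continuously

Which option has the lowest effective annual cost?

Vantage Financial: compounded annually, EAR = 9.440%
Vantage Mutual: (1 + 0.0942/52)^52 − 1 = 9.869%
Horizon Bank: e^0.0969 − 1 = 10.175%
The lowest effective annual rate is Vantage Financial at 9.440%.

Vantage Financial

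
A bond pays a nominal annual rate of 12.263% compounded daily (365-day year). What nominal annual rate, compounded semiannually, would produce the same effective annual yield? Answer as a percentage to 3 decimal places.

12.645%

EAR = (1 + 0.12263/365)^365 − 1 = 0.130443.
Solve (1 + r/2)^2 = 1.130443: r/2 = 1.130443^(1/2) − 1 = 0.063223, so r = 0.126446 = 12.645%.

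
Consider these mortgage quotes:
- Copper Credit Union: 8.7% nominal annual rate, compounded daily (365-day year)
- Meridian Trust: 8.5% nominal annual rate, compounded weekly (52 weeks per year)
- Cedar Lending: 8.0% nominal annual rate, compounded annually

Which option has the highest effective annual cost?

Copper Credit Union: (1 + 0.087/365)^365 − 1 = 9.089%
Meridian Trust: (1 + 0.085/52)^52 − 1 = 8.864%
Cedar Lending: compounded annually, EAR = 8.000%
The highest effective annual rate is Copper Credit Union at 9.089%.

Copper Credit Union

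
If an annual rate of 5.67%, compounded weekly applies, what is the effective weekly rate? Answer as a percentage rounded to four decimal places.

With a nominal annual rate compounded weekly, the periodic rate is the nominal rate divided by 52.
i = 0.0567 / 52 = 0.0010904 = 0.1090%.

0.1090%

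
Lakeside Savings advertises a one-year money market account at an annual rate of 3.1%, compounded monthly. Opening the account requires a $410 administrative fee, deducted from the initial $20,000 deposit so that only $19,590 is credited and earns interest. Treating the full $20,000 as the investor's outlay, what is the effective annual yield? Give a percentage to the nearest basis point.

1.03%

Value after one year: 19,590 × (1 + 0.031/12)^12 = 19,590 × 1.031444 = $20,205.99.
Effective yield on the $20,000 outlay: 20,205.99 / 20,000 − 1 = 0.010300 = 1.03%.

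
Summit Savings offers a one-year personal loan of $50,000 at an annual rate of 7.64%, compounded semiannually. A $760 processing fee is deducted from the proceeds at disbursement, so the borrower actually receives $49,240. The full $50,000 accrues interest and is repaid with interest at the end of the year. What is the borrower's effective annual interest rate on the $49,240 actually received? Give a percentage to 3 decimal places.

9.450%

Amount owed after one year: 50,000 × (1 + 0.0764/2)^2 = 50,000 × 1.077859 = $53,892.96.
Effective rate on net proceeds: 53,892.96 / 49,240 − 1 = 0.094496 = 9.450%.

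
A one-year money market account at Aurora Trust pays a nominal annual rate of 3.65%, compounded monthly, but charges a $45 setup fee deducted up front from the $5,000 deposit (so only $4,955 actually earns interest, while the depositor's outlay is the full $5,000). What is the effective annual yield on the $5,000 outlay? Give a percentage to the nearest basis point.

2.78%

Value after one year: 4,955 × (1 + 0.0365/12)^12 = 4,955 × 1.037117 = $5,138.91.
Effective yield on the $5,000 outlay: 5,138.91 / 5,000 − 1 = 0.027783 = 2.78%.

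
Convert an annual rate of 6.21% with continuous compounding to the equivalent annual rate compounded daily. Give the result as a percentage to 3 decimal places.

EAR under continuous compounding: e^0.0621 − 1 = 0.064069.
Solve (1 + r/365)^365 = 1.064069: r/365 = 1.064069^(1/365) − 1 = 0.000170, so r = 0.062105 = 6.211%.

6.211%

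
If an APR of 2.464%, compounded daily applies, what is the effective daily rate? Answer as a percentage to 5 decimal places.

With a nominal annual rate compounded daily, the periodic rate is the nominal rate divided by 365.
i = 0.02464 / 365 = 0.0000675 = 0.00675%.

0.00675%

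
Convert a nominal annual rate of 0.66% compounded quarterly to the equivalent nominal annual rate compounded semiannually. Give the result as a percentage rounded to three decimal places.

EAR = (1 + 0.0066/4)^4 − 1 = 0.006616.
Solve (1 + r/2)^2 = 1.006616: r/2 = 1.006616^(1/2) − 1 = 0.003303, so r = 0.006605 = 0.661%.

0.661%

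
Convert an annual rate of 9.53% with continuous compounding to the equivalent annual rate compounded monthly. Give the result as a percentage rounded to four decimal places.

EAR under continuous compounding: e^0.0953 − 1 = 0.099989.
Solve (1 + r/12)^12 = 1.099989: r/12 = 1.099989^(1/12) − 1 = 0.007973, so r = 0.095679 = 9.5679%.

9.5679%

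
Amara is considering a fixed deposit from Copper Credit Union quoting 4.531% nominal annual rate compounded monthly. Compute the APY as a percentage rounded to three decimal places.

4.626%

EAR = (1 + 0.04531/12)^12 − 1.
= (1 + 0.003776)^12 − 1 = 1.046263 − 1 = 4.626%.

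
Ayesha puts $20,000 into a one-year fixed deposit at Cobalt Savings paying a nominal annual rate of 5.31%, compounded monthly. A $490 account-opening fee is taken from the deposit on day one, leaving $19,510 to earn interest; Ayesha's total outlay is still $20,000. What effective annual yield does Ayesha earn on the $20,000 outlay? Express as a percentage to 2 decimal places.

2.86%

Value after one year: 19,510 × (1 + 0.0531/12)^12 = 19,510 × 1.054412 = $20,571.57.
Effective yield on the $20,000 outlay: 20,571.57 / 20,000 − 1 = 0.028578 = 2.86%.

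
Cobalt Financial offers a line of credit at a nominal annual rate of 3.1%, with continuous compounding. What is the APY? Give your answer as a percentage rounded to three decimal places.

With continuous compounding, EAR = e^0.031 − 1.
e^0.031 = 1.031486, so EAR = 0.031486 = 3.149%.

3.149%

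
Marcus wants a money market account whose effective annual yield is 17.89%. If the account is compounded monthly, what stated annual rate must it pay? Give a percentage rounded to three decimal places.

(1 + r/12)^12 − 1 = 0.1789, so 1 + r/12 = 1.1789^(1/12).
r/12 = 0.013810, so r = 0.165716 = 16.572%.

16.572%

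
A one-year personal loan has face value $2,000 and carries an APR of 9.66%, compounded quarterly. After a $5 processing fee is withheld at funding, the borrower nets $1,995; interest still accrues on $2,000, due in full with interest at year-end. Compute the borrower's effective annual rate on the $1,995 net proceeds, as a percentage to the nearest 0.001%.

Amount owed after one year: 2,000 × (1 + 0.0966/4)^4 = 2,000 × 1.100156 = $2,200.31.
Effective rate on net proceeds: 2,200.31 / 1,995 − 1 = 0.102913 = 10.291%.

10.291%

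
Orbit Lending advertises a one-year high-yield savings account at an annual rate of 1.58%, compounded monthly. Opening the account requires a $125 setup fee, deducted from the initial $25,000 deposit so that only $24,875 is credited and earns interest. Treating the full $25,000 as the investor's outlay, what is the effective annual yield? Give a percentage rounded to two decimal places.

Value after one year: 24,875 × (1 + 0.0158/12)^12 = 24,875 × 1.015915 = $25,270.88.
Effective yield on the $25,000 outlay: 25,270.88 / 25,000 − 1 = 0.010835 = 1.08%.

1.08%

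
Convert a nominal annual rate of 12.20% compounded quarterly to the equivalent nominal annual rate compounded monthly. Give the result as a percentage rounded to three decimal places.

12.078%

EAR = (1 + 0.1220/4)^4 − 1 = 0.127696.
Solve (1 + r/12)^12 = 1.127696: r/12 = 1.127696^(1/12) − 1 = 0.010065, so r = 0.120780 = 12.078%.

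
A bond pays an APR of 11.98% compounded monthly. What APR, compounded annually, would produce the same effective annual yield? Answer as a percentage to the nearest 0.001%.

12.660%

EAR = (1 + 0.1198/12)^12 − 1 = 0.126602.
Compounded annually, the equivalent nominal rate is the EAR itself: 12.660%.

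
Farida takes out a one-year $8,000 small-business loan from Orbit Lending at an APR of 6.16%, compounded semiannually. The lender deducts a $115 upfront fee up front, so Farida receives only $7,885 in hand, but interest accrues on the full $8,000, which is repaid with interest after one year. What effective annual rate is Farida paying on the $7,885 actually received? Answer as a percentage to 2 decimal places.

7.80%

Amount owed after one year: 8,000 × (1 + 0.0616/2)^2 = 8,000 × 1.062549 = $8,500.39.
Effective rate on net proceeds: 8,500.39 / 7,885 − 1 = 0.078046 = 7.80%.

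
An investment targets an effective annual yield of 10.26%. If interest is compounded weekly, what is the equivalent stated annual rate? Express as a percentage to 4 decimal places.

9.7763%

(1 + r/52)^52 − 1 = 0.1026, so 1 + r/52 = 1.1026^(1/52).
r/52 = 0.001880, so r = 0.097763 = 9.7763%.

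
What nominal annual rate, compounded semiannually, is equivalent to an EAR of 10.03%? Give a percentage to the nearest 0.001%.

9.790%

(1 + r/2)^2 − 1 = 0.1003, so 1 + r/2 = 1.1003^(1/2).
r/2 = 0.048952, so r = 0.097904 = 9.790%.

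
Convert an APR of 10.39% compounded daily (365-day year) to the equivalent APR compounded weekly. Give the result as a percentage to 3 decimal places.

EAR = (1 + 0.1039/365)^365 − 1 = 0.109473.
Solve (1 + r/52)^52 = 1.109473: r/52 = 1.109473^(1/52) − 1 = 0.002000, so r = 0.103989 = 10.399%.

10.399%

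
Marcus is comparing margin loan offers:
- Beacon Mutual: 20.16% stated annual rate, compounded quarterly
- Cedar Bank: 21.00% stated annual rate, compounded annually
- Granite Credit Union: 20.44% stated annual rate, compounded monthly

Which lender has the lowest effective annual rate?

Beacon Mutual: (1 + 0.2016/4)^4 − 1 = 21.736%
Cedar Bank: compounded annually, EAR = 21.000%
Granite Credit Union: (1 + 0.2044/12)^12 − 1 = 22.468%
The lowest effective annual rate is Cedar Bank at 21.000%.

Cedar Bank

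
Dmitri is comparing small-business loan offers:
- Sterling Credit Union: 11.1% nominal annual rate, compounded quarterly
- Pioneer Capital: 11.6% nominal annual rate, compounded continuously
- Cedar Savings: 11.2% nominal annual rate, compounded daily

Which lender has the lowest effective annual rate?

Sterling Credit Union: (1 + 0.111/4)^4 − 1 = 11.571%
Pioneer Capital: e^0.116 − 1 = 12.300%
Cedar Savings: (1 + 0.112/365)^365 − 1 = 11.849%
The lowest effective annual rate is Sterling Credit Union at 11.571%.

Sterling Credit Union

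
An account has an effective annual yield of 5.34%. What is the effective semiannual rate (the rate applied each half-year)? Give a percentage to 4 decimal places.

2.6353%

The per-half-year rate i satisfies (1 + i)^2 = 1 + 0.0534.
i = 1.0534^(1/2) − 1 = 0.0263528 = 2.6353%.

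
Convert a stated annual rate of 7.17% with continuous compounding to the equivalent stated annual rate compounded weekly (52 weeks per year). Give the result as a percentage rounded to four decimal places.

7.1749%

EAR under continuous compounding: e^0.0717 − 1 = 0.074333.
Solve (1 + r/52)^52 = 1.074333: r/52 = 1.074333^(1/52) − 1 = 0.001380, so r = 0.071749 = 7.1749%.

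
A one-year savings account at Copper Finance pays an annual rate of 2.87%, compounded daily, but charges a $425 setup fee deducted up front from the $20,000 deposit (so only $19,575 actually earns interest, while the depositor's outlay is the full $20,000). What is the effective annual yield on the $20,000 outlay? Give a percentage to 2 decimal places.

0.72%

Value after one year: 19,575 × (1 + 0.0287/365)^365 = 19,575 × 1.029115 = $20,144.92.
Effective yield on the $20,000 outlay: 20,144.92 / 20,000 − 1 = 0.007246 = 0.72%.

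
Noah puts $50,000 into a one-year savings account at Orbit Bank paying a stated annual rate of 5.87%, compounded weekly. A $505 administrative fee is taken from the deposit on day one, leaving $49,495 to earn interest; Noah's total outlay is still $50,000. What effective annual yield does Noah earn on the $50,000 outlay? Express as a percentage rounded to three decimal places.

Value after one year: 49,495 × (1 + 0.0587/52)^52 = 49,495 × 1.060422 = $52,485.58.
Effective yield on the $50,000 outlay: 52,485.58 / 50,000 − 1 = 0.049712 = 4.971%.

4.971%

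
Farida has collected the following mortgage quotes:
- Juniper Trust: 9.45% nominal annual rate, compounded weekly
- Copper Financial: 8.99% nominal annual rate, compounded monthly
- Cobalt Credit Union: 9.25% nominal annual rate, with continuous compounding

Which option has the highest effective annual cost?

Juniper Trust

Juniper Trust: (1 + 0.0945/52)^52 − 1 = 9.901%
Copper Financial: (1 + 0.0899/12)^12 − 1 = 9.370%
Cobalt Credit Union: e^0.0925 − 1 = 9.691%
The highest effective annual rate is Juniper Trust at 9.901%.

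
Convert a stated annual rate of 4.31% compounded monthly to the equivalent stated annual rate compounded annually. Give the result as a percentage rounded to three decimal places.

4.396%

EAR = (1 + 0.0431/12)^12 − 1 = 0.043962.
Compounded annually, the equivalent nominal rate is the EAR itself: 4.396%.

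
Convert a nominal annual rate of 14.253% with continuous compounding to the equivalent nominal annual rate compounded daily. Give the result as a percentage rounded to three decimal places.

EAR under continuous compounding: e^0.14253 − 1 = 0.153188.
Solve (1 + r/365)^365 = 1.153188: r/365 = 1.153188^(1/365) − 1 = 0.000391, so r = 0.142558 = 14.256%.

14.256%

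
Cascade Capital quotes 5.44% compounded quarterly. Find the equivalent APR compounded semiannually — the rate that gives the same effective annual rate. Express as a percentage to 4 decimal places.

5.4770%

EAR = (1 + 0.0544/4)^4 − 1 = 0.055520.
Solve (1 + r/2)^2 = 1.055520: r/2 = 1.055520^(1/2) − 1 = 0.027385, so r = 0.054770 = 5.4770%.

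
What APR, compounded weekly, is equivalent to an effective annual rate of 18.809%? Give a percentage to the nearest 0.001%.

17.263%

(1 + r/52)^52 − 1 = 0.18809, so 1 + r/52 = 1.18809^(1/52).
r/52 = 0.003320, so r = 0.172633 = 17.263%.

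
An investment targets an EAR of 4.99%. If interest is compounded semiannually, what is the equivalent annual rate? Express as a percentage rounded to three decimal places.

(1 + r/2)^2 − 1 = 0.0499, so 1 + r/2 = 1.0499^(1/2).
r/2 = 0.024646, so r = 0.049293 = 4.929%.

4.929%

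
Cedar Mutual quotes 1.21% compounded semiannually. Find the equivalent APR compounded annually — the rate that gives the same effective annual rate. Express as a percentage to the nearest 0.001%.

1.214%

EAR = (1 + 0.0121/2)^2 − 1 = 0.012137.
Compounded annually, the equivalent nominal rate is the EAR itself: 1.214%.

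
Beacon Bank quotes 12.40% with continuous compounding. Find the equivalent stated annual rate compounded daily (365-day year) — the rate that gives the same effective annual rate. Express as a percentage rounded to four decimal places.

EAR under continuous compounding: e^0.1240 − 1 = 0.132016.
Solve (1 + r/365)^365 = 1.132016: r/365 = 1.132016^(1/365) − 1 = 0.000340, so r = 0.124021 = 12.4021%.

12.4021%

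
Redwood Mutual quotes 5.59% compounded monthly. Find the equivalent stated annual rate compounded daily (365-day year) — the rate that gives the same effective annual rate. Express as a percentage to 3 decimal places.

5.577%

EAR = (1 + 0.0559/12)^12 − 1 = 0.057355.
Solve (1 + r/365)^365 = 1.057355: r/365 = 1.057355^(1/365) − 1 = 0.000153, so r = 0.055774 = 5.577%.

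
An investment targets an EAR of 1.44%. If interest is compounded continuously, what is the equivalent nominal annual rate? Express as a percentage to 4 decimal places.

1.4297%

Continuous: nominal r satisfies e^r − 1 = 0.0144.
r = ln(1 + 0.0144) = ln(1.0144) = 0.014297 = 1.4297%.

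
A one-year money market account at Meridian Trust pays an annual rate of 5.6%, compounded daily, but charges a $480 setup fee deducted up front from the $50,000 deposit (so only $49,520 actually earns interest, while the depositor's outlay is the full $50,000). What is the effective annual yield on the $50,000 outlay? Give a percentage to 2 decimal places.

4.74%

Value after one year: 49,520 × (1 + 0.056/365)^365 = 49,520 × 1.057593 = $52,372.01.
Effective yield on the $50,000 outlay: 52,372.01 / 50,000 − 1 = 0.047440 = 4.74%.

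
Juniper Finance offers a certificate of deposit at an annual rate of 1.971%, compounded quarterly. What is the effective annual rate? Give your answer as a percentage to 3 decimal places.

1.986%

EAR = (1 + 0.01971/4)^4 − 1.
= (1 + 0.004928)^4 − 1 = 1.019856 − 1 = 1.986%.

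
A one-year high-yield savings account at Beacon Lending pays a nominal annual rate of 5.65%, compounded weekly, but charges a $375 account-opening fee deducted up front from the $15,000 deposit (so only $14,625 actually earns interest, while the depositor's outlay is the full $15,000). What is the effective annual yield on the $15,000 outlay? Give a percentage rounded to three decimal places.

Value after one year: 14,625 × (1 + 0.0565/52)^52 = 14,625 × 1.058094 = $15,474.63.
Effective yield on the $15,000 outlay: 15,474.63 / 15,000 − 1 = 0.031642 = 3.164%.

3.164%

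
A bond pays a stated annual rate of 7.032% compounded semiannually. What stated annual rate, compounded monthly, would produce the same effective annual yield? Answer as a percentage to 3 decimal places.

EAR = (1 + 0.07032/2)^2 − 1 = 0.071556.
Solve (1 + r/12)^12 = 1.071556: r/12 = 1.071556^(1/12) − 1 = 0.005776, so r = 0.069311 = 6.931%.

6.931%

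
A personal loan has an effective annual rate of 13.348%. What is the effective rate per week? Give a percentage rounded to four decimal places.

0.2412%

The per-week rate i satisfies (1 + i)^52 = 1 + 0.13348.
i = 1.13348^(1/52) − 1 = 0.0024124 = 0.2412%.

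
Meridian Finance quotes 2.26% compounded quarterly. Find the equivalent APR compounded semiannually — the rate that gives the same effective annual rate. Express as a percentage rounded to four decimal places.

EAR = (1 + 0.0226/4)^4 − 1 = 0.022792.
Solve (1 + r/2)^2 = 1.022792: r/2 = 1.022792^(1/2) − 1 = 0.011332, so r = 0.022664 = 2.2664%.

2.2664%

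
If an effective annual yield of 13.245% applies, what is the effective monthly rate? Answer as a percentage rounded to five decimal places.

1.04192%

The per-month rate i satisfies (1 + i)^12 = 1 + 0.13245.
i = 1.13245^(1/12) − 1 = 0.0104192 = 1.04192%.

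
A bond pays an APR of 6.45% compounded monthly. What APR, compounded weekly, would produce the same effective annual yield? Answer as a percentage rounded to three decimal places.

6.437%

EAR = (1 + 0.0645/12)^12 − 1 = 0.066441.
Solve (1 + r/52)^52 = 1.066441: r/52 = 1.066441^(1/52) − 1 = 0.001238, so r = 0.064367 = 6.437%.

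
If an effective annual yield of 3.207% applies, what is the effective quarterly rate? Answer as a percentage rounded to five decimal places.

The per-quarter rate i satisfies (1 + i)^4 = 1 + 0.03207.
i = 1.03207^(1/4) − 1 = 0.0079228 = 0.79228%.

0.79228%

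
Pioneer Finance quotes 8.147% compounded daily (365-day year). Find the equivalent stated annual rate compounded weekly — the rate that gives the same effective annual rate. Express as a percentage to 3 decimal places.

EAR = (1 + 0.08147/365)^365 − 1 = 0.084871.
Solve (1 + r/52)^52 = 1.084871: r/52 = 1.084871^(1/52) − 1 = 0.001568, so r = 0.081525 = 8.152%.

8.152%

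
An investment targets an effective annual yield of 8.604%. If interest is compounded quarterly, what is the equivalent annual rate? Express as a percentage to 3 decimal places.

8.340%

(1 + r/4)^4 − 1 = 0.08604, so 1 + r/4 = 1.08604^(1/4).
r/4 = 0.020849, so r = 0.083396 = 8.340%.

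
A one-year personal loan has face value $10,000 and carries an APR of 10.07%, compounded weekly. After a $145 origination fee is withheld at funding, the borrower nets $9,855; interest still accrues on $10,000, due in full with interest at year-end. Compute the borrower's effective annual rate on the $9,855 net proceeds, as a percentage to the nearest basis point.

Amount owed after one year: 10,000 × (1 + 0.1007/52)^52 = 10,000 × 1.105837 = $11,058.37.
Effective rate on net proceeds: 11,058.37 / 9,855 − 1 = 0.122108 = 12.21%.

12.21%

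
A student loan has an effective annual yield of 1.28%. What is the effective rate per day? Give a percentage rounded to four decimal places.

The per-day rate i satisfies (1 + i)^365 = 1 + 0.0128.
i = 1.0128^(1/365) − 1 = 0.0000348 = 0.0035%.

0.0035%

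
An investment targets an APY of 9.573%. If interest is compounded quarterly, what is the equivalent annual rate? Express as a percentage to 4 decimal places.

(1 + r/4)^4 − 1 = 0.09573, so 1 + r/4 = 1.09573^(1/4).
r/4 = 0.023118, so r = 0.092474 = 9.2474%.

9.2474%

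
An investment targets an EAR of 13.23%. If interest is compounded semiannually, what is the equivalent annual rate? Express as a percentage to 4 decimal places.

12.8192%

(1 + r/2)^2 − 1 = 0.1323, so 1 + r/2 = 1.1323^(1/2).
r/2 = 0.064096, so r = 0.128192 = 12.8192%.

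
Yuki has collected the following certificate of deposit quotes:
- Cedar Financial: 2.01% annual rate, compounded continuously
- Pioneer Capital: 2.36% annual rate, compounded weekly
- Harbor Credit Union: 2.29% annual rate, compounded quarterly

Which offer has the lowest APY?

Cedar Financial: e^0.0201 − 1 = 2.030%
Pioneer Capital: (1 + 0.0236/52)^52 − 1 = 2.388%
Harbor Credit Union: (1 + 0.0229/4)^4 − 1 = 2.310%
The lowest effective annual rate is Cedar Financial at 2.030%.

Cedar Financial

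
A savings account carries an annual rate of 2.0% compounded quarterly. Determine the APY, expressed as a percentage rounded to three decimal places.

2.015%

EAR = (1 + 0.020/4)^4 − 1.
= 1.020151 − 1 = 2.015%.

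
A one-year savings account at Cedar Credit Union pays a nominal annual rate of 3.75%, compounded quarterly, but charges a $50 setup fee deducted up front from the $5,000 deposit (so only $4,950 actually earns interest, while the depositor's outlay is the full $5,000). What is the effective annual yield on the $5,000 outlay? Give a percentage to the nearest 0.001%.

Value after one year: 4,950 × (1 + 0.0375/4)^4 = 4,950 × 1.038031 = $5,138.25.
Effective yield on the $5,000 outlay: 5,138.25 / 5,000 − 1 = 0.027650 = 2.765%.

2.765%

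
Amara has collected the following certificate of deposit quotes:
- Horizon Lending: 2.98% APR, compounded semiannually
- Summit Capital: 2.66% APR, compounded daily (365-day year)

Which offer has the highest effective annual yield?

Horizon Lending

Horizon Lending: (1 + 0.0298/2)^2 − 1 = 3.002%
Summit Capital: (1 + 0.0266/365)^365 − 1 = 2.696%
The highest effective annual rate is Horizon Lending at 3.002%.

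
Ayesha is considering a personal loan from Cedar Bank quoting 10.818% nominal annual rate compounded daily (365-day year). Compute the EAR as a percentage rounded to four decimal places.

EAR = (1 + 0.10818/365)^365 − 1.
= (1 + 0.000296)^365 − 1 = 1.114230 − 1 = 11.4230%.

11.4230%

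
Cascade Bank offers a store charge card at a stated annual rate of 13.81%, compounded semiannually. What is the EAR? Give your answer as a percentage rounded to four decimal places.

14.2868%

EAR = (1 + 0.1381/2)^2 − 1.
= (1 + 0.069050)^2 − 1 = 1.142868 − 1 = 14.2868%.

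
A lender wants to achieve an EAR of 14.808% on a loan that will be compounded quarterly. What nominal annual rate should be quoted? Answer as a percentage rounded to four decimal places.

(1 + r/4)^4 − 1 = 0.14808, so 1 + r/4 = 1.14808^(1/4).
r/4 = 0.035126, so r = 0.140502 = 14.0502%.

14.0502%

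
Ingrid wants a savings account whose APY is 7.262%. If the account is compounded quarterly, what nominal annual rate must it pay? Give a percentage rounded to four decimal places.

(1 + r/4)^4 − 1 = 0.07262, so 1 + r/4 = 1.07262^(1/4).
r/4 = 0.017681, so r = 0.070722 = 7.0722%.

7.0722%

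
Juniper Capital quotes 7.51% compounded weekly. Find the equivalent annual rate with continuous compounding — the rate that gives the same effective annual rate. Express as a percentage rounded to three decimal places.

7.505%

EAR = (1 + 0.0751/52)^52 − 1 = 0.077934.
Equivalent continuous rate: r = ln(1 + 0.077934) = 0.075046 = 7.505%.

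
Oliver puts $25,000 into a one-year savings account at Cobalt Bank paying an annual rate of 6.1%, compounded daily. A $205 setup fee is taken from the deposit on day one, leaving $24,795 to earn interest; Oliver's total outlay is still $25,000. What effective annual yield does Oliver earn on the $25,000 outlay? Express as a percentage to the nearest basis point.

5.42%

Value after one year: 24,795 × (1 + 0.061/365)^365 = 24,795 × 1.062893 = $26,354.44.
Effective yield on the $25,000 outlay: 26,354.44 / 25,000 − 1 = 0.054178 = 5.42%.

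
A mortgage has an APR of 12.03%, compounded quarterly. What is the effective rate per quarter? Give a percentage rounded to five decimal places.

3.00750%

With a nominal annual rate compounded quarterly, the periodic rate is the nominal rate divided by 4.
i = 0.1203 / 4 = 0.0300750 = 3.00750%.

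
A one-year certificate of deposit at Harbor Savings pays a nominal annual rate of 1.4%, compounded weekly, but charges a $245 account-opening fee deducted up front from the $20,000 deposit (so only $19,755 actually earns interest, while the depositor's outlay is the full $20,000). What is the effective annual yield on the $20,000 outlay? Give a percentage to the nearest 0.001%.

Value after one year: 19,755 × (1 + 0.014/52)^52 = 19,755 × 1.014097 = $20,033.48.
Effective yield on the $20,000 outlay: 20,033.48 / 20,000 − 1 = 0.001674 = 0.167%.

0.167%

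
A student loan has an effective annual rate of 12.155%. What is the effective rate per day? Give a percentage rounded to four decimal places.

0.0314%

The per-day rate i satisfies (1 + i)^365 = 1 + 0.12155.
i = 1.12155^(1/365) − 1 = 0.0003143 = 0.0314%.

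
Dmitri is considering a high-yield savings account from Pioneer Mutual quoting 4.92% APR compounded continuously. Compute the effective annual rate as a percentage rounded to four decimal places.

5.0430%

With continuous compounding, EAR = e^0.0492 − 1.
e^0.0492 = 1.050430, so EAR = 0.050430 = 5.0430%.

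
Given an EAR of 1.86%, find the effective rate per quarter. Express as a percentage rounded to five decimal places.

The per-quarter rate i satisfies (1 + i)^4 = 1 + 0.0186.
i = 1.0186^(1/4) − 1 = 0.0046179 = 0.46179%.

0.46179%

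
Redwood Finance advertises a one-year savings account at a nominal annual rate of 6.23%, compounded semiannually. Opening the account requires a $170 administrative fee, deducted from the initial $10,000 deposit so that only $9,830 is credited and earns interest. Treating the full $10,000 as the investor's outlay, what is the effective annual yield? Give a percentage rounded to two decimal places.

4.52%

Value after one year: 9,830 × (1 + 0.0623/2)^2 = 9,830 × 1.063270 = $10,451.95.
Effective yield on the $10,000 outlay: 10,451.95 / 10,000 − 1 = 0.045195 = 4.52%.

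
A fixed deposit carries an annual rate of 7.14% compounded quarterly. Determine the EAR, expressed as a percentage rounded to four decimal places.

EAR = (1 + 0.0714/4)^4 − 1.
= 1.073335 − 1 = 7.3335%.

7.3335%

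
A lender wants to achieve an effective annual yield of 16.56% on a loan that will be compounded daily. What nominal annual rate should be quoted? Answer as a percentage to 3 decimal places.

15.327%

(1 + r/365)^365 − 1 = 0.1656, so 1 + r/365 = 1.1656^(1/365).
r/365 = 0.000420, so r = 0.153268 = 15.327%.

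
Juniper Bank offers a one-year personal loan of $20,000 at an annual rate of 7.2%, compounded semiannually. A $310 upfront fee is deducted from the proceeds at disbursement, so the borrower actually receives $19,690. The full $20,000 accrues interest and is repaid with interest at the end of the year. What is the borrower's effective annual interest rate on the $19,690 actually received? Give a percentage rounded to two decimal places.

9.02%

Amount owed after one year: 20,000 × (1 + 0.072/2)^2 = 20,000 × 1.073296 = $21,465.92.
Effective rate on net proceeds: 21,465.92 / 19,690 − 1 = 0.090194 = 9.02%.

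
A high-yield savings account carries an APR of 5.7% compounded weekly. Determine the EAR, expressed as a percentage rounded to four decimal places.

EAR = (1 + 0.057/52)^52 − 1.
= (1 + 0.001096)^52 − 1 = 1.058623 − 1 = 5.8623%.

5.8623%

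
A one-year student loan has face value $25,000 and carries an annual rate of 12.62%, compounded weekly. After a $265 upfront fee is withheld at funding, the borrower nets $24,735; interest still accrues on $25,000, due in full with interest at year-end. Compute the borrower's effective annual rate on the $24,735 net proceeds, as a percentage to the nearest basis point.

Amount owed after one year: 25,000 × (1 + 0.1262/52)^52 = 25,000 × 1.134336 = $28,358.39.
Effective rate on net proceeds: 28,358.39 / 24,735 − 1 = 0.146488 = 14.65%.

14.65%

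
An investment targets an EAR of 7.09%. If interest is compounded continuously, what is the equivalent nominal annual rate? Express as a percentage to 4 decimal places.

Continuous: nominal r satisfies e^r − 1 = 0.0709.
r = ln(1 + 0.0709) = ln(1.0709) = 0.068499 = 6.8499%.

6.8499%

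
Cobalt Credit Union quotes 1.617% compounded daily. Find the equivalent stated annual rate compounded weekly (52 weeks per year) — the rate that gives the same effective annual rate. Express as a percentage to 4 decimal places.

1.6172%

EAR = (1 + 0.01617/365)^365 − 1 = 0.016301.
Solve (1 + r/52)^52 = 1.016301: r/52 = 1.016301^(1/52) − 1 = 0.000311, so r = 0.016172 = 1.6172%.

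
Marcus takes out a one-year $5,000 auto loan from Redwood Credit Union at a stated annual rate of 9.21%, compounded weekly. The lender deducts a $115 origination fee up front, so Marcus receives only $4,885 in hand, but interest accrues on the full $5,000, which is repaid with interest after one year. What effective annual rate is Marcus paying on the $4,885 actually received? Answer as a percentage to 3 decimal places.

Amount owed after one year: 5,000 × (1 + 0.0921/52)^52 = 5,000 × 1.096385 = $5,481.93.
Effective rate on net proceeds: 5,481.93 / 4,885 − 1 = 0.122196 = 12.220%.

12.220%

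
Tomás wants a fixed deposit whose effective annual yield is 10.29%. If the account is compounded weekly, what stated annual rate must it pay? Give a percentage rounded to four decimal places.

(1 + r/52)^52 − 1 = 0.1029, so 1 + r/52 = 1.1029^(1/52).
r/52 = 0.001885, so r = 0.098035 = 9.8035%.

9.8035%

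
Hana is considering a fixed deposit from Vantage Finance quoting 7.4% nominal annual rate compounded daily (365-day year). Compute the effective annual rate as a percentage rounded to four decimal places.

EAR = (1 + 0.074/365)^365 − 1.
= (1 + 0.000203)^365 − 1 = 1.076799 − 1 = 7.6799%.

7.6799%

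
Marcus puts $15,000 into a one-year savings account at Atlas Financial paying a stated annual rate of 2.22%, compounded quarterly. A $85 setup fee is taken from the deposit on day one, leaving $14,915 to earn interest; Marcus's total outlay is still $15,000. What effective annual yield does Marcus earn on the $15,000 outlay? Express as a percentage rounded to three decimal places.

1.659%

Value after one year: 14,915 × (1 + 0.0222/4)^4 = 14,915 × 1.022385 = $15,248.88.
Effective yield on the $15,000 outlay: 15,248.88 / 15,000 − 1 = 0.016592 = 1.659%.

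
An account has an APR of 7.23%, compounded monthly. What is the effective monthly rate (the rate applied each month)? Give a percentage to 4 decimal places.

0.6025%

With a nominal annual rate compounded monthly, the periodic rate is the nominal rate divided by 12.
i = 0.0723 / 12 = 0.0060250 = 0.6025%.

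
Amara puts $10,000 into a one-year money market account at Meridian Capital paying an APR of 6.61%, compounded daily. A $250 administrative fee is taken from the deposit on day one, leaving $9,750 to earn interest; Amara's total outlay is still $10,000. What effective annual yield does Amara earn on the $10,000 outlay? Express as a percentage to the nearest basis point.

Value after one year: 9,750 × (1 + 0.0661/365)^365 = 9,750 × 1.068327 = $10,416.19.
Effective yield on the $10,000 outlay: 10,416.19 / 10,000 − 1 = 0.041619 = 4.16%.

4.16%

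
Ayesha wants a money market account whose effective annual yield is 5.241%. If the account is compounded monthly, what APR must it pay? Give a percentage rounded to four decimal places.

5.1192%

(1 + r/12)^12 − 1 = 0.05241, so 1 + r/12 = 1.05241^(1/12).
r/12 = 0.004266, so r = 0.051192 = 5.1192%.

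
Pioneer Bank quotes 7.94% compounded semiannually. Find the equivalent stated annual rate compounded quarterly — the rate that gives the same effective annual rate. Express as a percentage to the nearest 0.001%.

7.863%

EAR = (1 + 0.0794/2)^2 − 1 = 0.080976.
Solve (1 + r/4)^4 = 1.080976: r/4 = 1.080976^(1/4) − 1 = 0.019657, so r = 0.078627 = 7.863%.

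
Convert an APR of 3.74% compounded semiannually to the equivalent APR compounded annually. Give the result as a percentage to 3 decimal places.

EAR = (1 + 0.0374/2)^2 − 1 = 0.037750.
Compounded annually, the equivalent nominal rate is the EAR itself: 3.775%.

3.775%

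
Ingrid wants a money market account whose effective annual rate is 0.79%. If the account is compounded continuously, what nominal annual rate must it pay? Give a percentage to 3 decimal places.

0.787%

Continuous: nominal r satisfies e^r − 1 = 0.0079.
r = ln(1 + 0.0079) = ln(1.0079) = 0.007869 = 0.787%.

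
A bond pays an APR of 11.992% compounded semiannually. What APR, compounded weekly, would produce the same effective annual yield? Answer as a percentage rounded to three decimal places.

EAR = (1 + 0.11992/2)^2 − 1 = 0.123515.
Solve (1 + r/52)^52 = 1.123515: r/52 = 1.123515^(1/52) − 1 = 0.002242, so r = 0.116593 = 11.659%.

11.659%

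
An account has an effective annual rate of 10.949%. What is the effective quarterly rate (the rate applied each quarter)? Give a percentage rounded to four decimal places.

2.6315%

The per-quarter rate i satisfies (1 + i)^4 = 1 + 0.10949.
i = 1.10949^(1/4) − 1 = 0.0263154 = 2.6315%.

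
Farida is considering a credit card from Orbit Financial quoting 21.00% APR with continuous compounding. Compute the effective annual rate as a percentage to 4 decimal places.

With continuous compounding, EAR = e^0.2100 − 1.
e^0.2100 = 1.233678, so EAR = 0.233678 = 23.3678%.

23.3678%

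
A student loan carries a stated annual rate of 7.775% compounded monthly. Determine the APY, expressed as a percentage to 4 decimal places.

EAR = (1 + 0.07775/12)^12 − 1.
= 1.080581 − 1 = 8.0581%.

8.0581%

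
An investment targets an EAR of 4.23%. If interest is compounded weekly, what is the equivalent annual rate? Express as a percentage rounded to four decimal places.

4.1446%

(1 + r/52)^52 − 1 = 0.0423, so 1 + r/52 = 1.0423^(1/52).
r/52 = 0.000797, so r = 0.041446 = 4.1446%.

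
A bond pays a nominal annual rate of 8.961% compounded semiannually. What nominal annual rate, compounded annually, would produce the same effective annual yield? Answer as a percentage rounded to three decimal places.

9.162%

EAR = (1 + 0.08961/2)^2 − 1 = 0.091617.
Compounded annually, the equivalent nominal rate is the EAR itself: 9.162%.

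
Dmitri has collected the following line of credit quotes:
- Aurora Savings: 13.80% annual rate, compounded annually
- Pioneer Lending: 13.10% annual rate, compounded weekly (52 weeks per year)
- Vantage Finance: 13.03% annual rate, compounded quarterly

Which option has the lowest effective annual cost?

Vantage Finance

Aurora Savings: compounded annually, EAR = 13.800%
Pioneer Lending: (1 + 0.1310/52)^52 − 1 = 13.978%
Vantage Finance: (1 + 0.1303/4)^4 − 1 = 13.681%
The lowest effective annual rate is Vantage Finance at 13.681%.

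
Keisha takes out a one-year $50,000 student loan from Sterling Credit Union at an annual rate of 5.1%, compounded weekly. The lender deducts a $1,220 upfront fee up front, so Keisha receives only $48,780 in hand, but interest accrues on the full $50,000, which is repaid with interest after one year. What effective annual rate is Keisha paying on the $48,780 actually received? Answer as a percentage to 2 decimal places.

Amount owed after one year: 50,000 × (1 + 0.051/52)^52 = 50,000 × 1.052297 = $52,614.83.
Effective rate on net proceeds: 52,614.83 / 48,780 − 1 = 0.078615 = 7.86%.

7.86%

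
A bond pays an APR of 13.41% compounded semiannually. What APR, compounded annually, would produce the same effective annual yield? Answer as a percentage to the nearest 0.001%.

13.860%

EAR = (1 + 0.1341/2)^2 − 1 = 0.138596.
Compounded annually, the equivalent nominal rate is the EAR itself: 13.860%.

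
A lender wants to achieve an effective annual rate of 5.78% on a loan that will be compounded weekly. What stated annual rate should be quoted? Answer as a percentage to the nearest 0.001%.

5.622%

(1 + r/52)^52 − 1 = 0.0578, so 1 + r/52 = 1.0578^(1/52).
r/52 = 0.001081, so r = 0.056222 = 5.622%.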